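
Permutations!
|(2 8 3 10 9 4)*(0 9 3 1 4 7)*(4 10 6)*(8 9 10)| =8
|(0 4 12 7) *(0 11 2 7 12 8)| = 3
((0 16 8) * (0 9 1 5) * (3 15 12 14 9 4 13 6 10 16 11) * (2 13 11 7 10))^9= ((0 7 10 16 8 4 11 3 15 12 14 9 1 5)(2 13 6))^9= (0 12 8 5 15 16 1 3 10 9 11 7 14 4)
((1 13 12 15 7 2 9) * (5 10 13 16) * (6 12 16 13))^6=((1 13 16 5 10 6 12 15 7 2 9))^6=(1 12 13 15 16 7 5 2 10 9 6)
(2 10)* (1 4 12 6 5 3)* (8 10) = [0, 4, 8, 1, 12, 3, 5, 7, 10, 9, 2, 11, 6] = (1 4 12 6 5 3)(2 8 10)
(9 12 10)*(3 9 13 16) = [0, 1, 2, 9, 4, 5, 6, 7, 8, 12, 13, 11, 10, 16, 14, 15, 3] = (3 9 12 10 13 16)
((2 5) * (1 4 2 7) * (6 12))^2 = ((1 4 2 5 7)(6 12))^2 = (12)(1 2 7 4 5)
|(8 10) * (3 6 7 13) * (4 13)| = 10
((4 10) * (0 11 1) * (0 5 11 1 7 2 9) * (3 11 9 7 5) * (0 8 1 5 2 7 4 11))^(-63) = ((0 5 9 8 1 3)(2 4 10 11))^(-63) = (0 8)(1 5)(2 4 10 11)(3 9)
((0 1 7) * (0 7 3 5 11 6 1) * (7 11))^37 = ((1 3 5 7 11 6))^37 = (1 3 5 7 11 6)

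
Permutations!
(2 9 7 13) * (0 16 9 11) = [16, 1, 11, 3, 4, 5, 6, 13, 8, 7, 10, 0, 12, 2, 14, 15, 9] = (0 16 9 7 13 2 11)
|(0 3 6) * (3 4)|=|(0 4 3 6)|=4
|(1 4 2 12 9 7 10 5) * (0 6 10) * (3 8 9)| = |(0 6 10 5 1 4 2 12 3 8 9 7)| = 12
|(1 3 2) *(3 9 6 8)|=|(1 9 6 8 3 2)|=6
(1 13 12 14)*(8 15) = (1 13 12 14)(8 15) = [0, 13, 2, 3, 4, 5, 6, 7, 15, 9, 10, 11, 14, 12, 1, 8]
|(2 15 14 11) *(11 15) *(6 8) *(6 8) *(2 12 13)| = 4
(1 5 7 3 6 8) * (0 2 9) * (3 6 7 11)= [2, 5, 9, 7, 4, 11, 8, 6, 1, 0, 10, 3]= (0 2 9)(1 5 11 3 7 6 8)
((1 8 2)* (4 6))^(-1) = (1 2 8)(4 6)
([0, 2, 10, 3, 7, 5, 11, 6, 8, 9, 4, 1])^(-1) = (1 11 6 7 4 10 2)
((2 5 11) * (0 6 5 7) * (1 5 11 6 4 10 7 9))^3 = ((0 4 10 7)(1 5 6 11 2 9))^3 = (0 7 10 4)(1 11)(2 5)(6 9)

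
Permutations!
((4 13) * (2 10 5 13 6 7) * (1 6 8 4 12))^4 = ((1 6 7 2 10 5 13 12)(4 8))^4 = (1 10)(2 12)(5 6)(7 13)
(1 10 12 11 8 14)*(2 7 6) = (1 10 12 11 8 14)(2 7 6) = [0, 10, 7, 3, 4, 5, 2, 6, 14, 9, 12, 8, 11, 13, 1]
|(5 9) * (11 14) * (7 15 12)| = 6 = |(5 9)(7 15 12)(11 14)|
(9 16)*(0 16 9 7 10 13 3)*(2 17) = (0 16 7 10 13 3)(2 17) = [16, 1, 17, 0, 4, 5, 6, 10, 8, 9, 13, 11, 12, 3, 14, 15, 7, 2]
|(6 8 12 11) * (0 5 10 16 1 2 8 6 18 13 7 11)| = |(0 5 10 16 1 2 8 12)(7 11 18 13)| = 8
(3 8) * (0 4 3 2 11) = (0 4 3 8 2 11) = [4, 1, 11, 8, 3, 5, 6, 7, 2, 9, 10, 0]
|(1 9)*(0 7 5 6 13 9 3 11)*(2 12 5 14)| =|(0 7 14 2 12 5 6 13 9 1 3 11)| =12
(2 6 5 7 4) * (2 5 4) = (2 6 4 5 7) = [0, 1, 6, 3, 5, 7, 4, 2]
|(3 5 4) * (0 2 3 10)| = |(0 2 3 5 4 10)| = 6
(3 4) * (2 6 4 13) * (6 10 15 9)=[0, 1, 10, 13, 3, 5, 4, 7, 8, 6, 15, 11, 12, 2, 14, 9]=(2 10 15 9 6 4 3 13)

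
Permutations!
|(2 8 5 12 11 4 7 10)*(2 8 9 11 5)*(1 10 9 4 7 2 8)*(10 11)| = |(1 11 7 9 10)(2 4)(5 12)| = 10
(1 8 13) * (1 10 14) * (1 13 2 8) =(2 8)(10 14 13) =[0, 1, 8, 3, 4, 5, 6, 7, 2, 9, 14, 11, 12, 10, 13]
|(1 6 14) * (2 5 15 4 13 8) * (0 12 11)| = 6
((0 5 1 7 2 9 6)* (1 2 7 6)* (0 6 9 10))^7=((0 5 2 10)(1 9))^7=(0 10 2 5)(1 9)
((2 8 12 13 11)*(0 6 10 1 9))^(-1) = (0 9 1 10 6)(2 11 13 12 8)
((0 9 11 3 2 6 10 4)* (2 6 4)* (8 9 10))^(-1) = (0 4 2 10)(3 11 9 8 6)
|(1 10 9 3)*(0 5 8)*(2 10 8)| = 8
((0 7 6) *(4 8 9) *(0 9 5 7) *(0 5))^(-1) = ((0 5 7 6 9 4 8))^(-1) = (0 8 4 9 6 7 5)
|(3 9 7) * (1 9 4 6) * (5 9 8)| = |(1 8 5 9 7 3 4 6)| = 8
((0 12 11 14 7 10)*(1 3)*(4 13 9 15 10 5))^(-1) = (0 10 15 9 13 4 5 7 14 11 12)(1 3)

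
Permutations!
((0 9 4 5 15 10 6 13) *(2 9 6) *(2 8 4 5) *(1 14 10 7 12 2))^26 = ((0 6 13)(1 14 10 8 4)(2 9 5 15 7 12))^26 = (0 13 6)(1 14 10 8 4)(2 5 7)(9 15 12)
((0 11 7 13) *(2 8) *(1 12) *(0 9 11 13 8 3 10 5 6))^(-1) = (0 6 5 10 3 2 8 7 11 9 13)(1 12)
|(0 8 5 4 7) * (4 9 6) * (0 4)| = |(0 8 5 9 6)(4 7)| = 10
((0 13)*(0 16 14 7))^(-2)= (0 14 13 7 16)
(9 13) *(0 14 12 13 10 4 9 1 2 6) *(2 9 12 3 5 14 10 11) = (0 10 4 12 13 1 9 11 2 6)(3 5 14) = [10, 9, 6, 5, 12, 14, 0, 7, 8, 11, 4, 2, 13, 1, 3]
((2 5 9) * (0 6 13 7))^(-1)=((0 6 13 7)(2 5 9))^(-1)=(0 7 13 6)(2 9 5)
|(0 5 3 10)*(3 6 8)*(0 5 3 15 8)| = |(0 3 10 5 6)(8 15)| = 10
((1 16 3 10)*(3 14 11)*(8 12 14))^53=((1 16 8 12 14 11 3 10))^53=(1 11 8 10 14 16 3 12)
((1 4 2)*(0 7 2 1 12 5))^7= (0 2 5 7 12)(1 4)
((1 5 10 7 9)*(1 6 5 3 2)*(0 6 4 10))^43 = (0 6 5)(1 3 2)(4 9 7 10)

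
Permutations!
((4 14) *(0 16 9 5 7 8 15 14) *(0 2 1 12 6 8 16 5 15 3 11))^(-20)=(0 12 15)(1 9 11)(2 16 3)(4 7 8)(5 6 14)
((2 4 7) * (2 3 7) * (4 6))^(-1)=(2 4 6)(3 7)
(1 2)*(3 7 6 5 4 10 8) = (1 2)(3 7 6 5 4 10 8) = [0, 2, 1, 7, 10, 4, 5, 6, 3, 9, 8]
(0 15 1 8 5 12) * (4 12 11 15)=(0 4 12)(1 8 5 11 15)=[4, 8, 2, 3, 12, 11, 6, 7, 5, 9, 10, 15, 0, 13, 14, 1]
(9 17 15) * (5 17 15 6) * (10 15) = [0, 1, 2, 3, 4, 17, 5, 7, 8, 10, 15, 11, 12, 13, 14, 9, 16, 6] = (5 17 6)(9 10 15)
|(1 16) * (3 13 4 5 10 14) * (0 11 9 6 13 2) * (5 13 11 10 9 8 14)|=|(0 10 5 9 6 11 8 14 3 2)(1 16)(4 13)|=10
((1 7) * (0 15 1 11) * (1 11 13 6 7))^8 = ((0 15 11)(6 7 13))^8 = (0 11 15)(6 13 7)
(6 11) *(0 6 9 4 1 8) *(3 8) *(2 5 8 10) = (0 6 11 9 4 1 3 10 2 5 8) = [6, 3, 5, 10, 1, 8, 11, 7, 0, 4, 2, 9]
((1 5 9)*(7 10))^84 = (10)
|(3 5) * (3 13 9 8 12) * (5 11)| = 7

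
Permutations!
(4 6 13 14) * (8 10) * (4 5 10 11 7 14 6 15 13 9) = (4 15 13 6 9)(5 10 8 11 7 14) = [0, 1, 2, 3, 15, 10, 9, 14, 11, 4, 8, 7, 12, 6, 5, 13]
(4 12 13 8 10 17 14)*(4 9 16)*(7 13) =(4 12 7 13 8 10 17 14 9 16) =[0, 1, 2, 3, 12, 5, 6, 13, 10, 16, 17, 11, 7, 8, 9, 15, 4, 14]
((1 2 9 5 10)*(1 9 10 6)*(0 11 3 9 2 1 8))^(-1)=(0 8 6 5 9 3 11)(2 10)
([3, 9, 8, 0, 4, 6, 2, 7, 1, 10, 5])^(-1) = [3, 8, 6, 0, 4, 10, 5, 7, 2, 1, 9]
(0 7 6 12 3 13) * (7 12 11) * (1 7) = (0 12 3 13)(1 7 6 11) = [12, 7, 2, 13, 4, 5, 11, 6, 8, 9, 10, 1, 3, 0]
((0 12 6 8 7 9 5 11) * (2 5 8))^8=(0 6 5)(2 11 12)(7 8 9)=((0 12 6 2 5 11)(7 9 8))^8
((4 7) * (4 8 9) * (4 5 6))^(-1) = ((4 7 8 9 5 6))^(-1) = (4 6 5 9 8 7)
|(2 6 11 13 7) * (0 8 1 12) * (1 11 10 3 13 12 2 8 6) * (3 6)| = 14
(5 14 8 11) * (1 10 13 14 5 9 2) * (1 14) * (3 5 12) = (1 10 13)(2 14 8 11 9)(3 5 12) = [0, 10, 14, 5, 4, 12, 6, 7, 11, 2, 13, 9, 3, 1, 8]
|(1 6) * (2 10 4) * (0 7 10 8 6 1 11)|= |(0 7 10 4 2 8 6 11)|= 8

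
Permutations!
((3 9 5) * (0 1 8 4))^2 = (0 8)(1 4)(3 5 9) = ((0 1 8 4)(3 9 5))^2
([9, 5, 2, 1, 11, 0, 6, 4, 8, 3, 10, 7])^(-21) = (11)(0 5 1 3 9)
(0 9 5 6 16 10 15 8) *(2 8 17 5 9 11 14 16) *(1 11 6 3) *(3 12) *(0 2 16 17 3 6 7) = (0 7)(1 11 14 17 5 12 6 16 10 15 3)(2 8) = [7, 11, 8, 1, 4, 12, 16, 0, 2, 9, 15, 14, 6, 13, 17, 3, 10, 5]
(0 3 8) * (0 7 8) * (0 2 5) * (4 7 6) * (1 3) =(0 1 3 2 5)(4 7 8 6) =[1, 3, 5, 2, 7, 0, 4, 8, 6]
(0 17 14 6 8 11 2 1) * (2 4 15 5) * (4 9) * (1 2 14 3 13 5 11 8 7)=(0 17 3 13 5 14 6 7 1)(4 15 11 9)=[17, 0, 2, 13, 15, 14, 7, 1, 8, 4, 10, 9, 12, 5, 6, 11, 16, 3]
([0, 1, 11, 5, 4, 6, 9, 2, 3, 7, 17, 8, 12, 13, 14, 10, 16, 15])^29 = (2 6 8 7 5 11 9 3)(10 15 17)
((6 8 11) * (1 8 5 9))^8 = (1 11 5)(6 9 8)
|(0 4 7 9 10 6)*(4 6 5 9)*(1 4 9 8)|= 14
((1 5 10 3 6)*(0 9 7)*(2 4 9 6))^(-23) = (0 4 10 6 9 3 1 7 2 5) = ((0 6 1 5 10 3 2 4 9 7))^(-23)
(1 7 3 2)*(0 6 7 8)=[6, 8, 1, 2, 4, 5, 7, 3, 0]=(0 6 7 3 2 1 8)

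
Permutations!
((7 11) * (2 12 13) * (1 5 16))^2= ((1 5 16)(2 12 13)(7 11))^2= (1 16 5)(2 13 12)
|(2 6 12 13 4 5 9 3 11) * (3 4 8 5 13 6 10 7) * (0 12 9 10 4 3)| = 13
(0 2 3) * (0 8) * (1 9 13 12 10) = (0 2 3 8)(1 9 13 12 10) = [2, 9, 3, 8, 4, 5, 6, 7, 0, 13, 1, 11, 10, 12]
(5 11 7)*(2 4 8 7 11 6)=(11)(2 4 8 7 5 6)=[0, 1, 4, 3, 8, 6, 2, 5, 7, 9, 10, 11]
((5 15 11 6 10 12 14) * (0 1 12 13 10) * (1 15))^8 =(15)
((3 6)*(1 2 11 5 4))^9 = ((1 2 11 5 4)(3 6))^9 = (1 4 5 11 2)(3 6)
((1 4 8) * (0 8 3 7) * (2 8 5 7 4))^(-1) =(0 7 5)(1 8 2)(3 4)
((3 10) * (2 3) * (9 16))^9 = ((2 3 10)(9 16))^9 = (9 16)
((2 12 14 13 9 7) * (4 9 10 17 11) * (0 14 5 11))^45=(17)(2 11 7 5 9 12 4)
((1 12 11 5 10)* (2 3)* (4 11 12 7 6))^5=((12)(1 7 6 4 11 5 10)(2 3))^5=(12)(1 5 4 7 10 11 6)(2 3)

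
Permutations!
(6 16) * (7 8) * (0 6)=(0 6 16)(7 8)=[6, 1, 2, 3, 4, 5, 16, 8, 7, 9, 10, 11, 12, 13, 14, 15, 0]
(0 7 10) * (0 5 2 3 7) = (2 3 7 10 5) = [0, 1, 3, 7, 4, 2, 6, 10, 8, 9, 5]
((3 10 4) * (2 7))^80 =((2 7)(3 10 4))^80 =(3 4 10)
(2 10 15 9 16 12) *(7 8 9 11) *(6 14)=[0, 1, 10, 3, 4, 5, 14, 8, 9, 16, 15, 7, 2, 13, 6, 11, 12]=(2 10 15 11 7 8 9 16 12)(6 14)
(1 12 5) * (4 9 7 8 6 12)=(1 4 9 7 8 6 12 5)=[0, 4, 2, 3, 9, 1, 12, 8, 6, 7, 10, 11, 5]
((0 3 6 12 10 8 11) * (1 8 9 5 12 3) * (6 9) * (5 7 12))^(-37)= (0 11 8 1)(3 6 10 12 7 9)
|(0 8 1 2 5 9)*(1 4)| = |(0 8 4 1 2 5 9)| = 7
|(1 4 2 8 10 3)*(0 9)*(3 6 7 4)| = 6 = |(0 9)(1 3)(2 8 10 6 7 4)|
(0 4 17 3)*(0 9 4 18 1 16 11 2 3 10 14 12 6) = (0 18 1 16 11 2 3 9 4 17 10 14 12 6) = [18, 16, 3, 9, 17, 5, 0, 7, 8, 4, 14, 2, 6, 13, 12, 15, 11, 10, 1]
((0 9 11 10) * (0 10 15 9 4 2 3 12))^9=(15)(0 12 3 2 4)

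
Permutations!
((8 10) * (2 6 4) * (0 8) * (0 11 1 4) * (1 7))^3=(0 11 4)(1 6 10)(2 8 7)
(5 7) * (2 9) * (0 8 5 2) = (0 8 5 7 2 9) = [8, 1, 9, 3, 4, 7, 6, 2, 5, 0]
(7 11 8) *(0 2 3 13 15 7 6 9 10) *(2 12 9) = (0 12 9 10)(2 3 13 15 7 11 8 6) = [12, 1, 3, 13, 4, 5, 2, 11, 6, 10, 0, 8, 9, 15, 14, 7]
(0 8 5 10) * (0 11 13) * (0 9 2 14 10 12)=(0 8 5 12)(2 14 10 11 13 9)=[8, 1, 14, 3, 4, 12, 6, 7, 5, 2, 11, 13, 0, 9, 10]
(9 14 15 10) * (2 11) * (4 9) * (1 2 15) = (1 2 11 15 10 4 9 14) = [0, 2, 11, 3, 9, 5, 6, 7, 8, 14, 4, 15, 12, 13, 1, 10]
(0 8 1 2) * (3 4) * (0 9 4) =(0 8 1 2 9 4 3) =[8, 2, 9, 0, 3, 5, 6, 7, 1, 4]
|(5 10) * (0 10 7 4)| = |(0 10 5 7 4)| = 5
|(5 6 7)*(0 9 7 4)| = |(0 9 7 5 6 4)| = 6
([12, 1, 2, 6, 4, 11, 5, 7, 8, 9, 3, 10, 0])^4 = (12)(3 10 11 5 6)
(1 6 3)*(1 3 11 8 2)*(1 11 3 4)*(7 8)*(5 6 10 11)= (1 10 11 7 8 2 5 6 3 4)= [0, 10, 5, 4, 1, 6, 3, 8, 2, 9, 11, 7]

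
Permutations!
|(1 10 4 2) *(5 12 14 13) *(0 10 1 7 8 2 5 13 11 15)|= 24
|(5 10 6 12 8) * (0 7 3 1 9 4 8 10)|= 24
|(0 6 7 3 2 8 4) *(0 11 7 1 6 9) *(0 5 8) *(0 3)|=14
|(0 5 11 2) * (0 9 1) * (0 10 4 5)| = 7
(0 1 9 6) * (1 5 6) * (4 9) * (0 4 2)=(0 5 6 4 9 1 2)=[5, 2, 0, 3, 9, 6, 4, 7, 8, 1]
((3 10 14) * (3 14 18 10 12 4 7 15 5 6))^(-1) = (3 6 5 15 7 4 12)(10 18)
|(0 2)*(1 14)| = 2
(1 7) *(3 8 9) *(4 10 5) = (1 7)(3 8 9)(4 10 5) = [0, 7, 2, 8, 10, 4, 6, 1, 9, 3, 5]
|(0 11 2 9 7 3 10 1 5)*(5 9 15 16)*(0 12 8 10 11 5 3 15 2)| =12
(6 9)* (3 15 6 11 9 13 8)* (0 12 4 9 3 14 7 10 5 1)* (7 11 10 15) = (0 12 4 9 10 5 1)(3 7 15 6 13 8 14 11) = [12, 0, 2, 7, 9, 1, 13, 15, 14, 10, 5, 3, 4, 8, 11, 6]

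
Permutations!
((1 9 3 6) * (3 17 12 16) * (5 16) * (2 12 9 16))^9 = (1 16 3 6)(9 17)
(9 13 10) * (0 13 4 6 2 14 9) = (0 13 10)(2 14 9 4 6) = [13, 1, 14, 3, 6, 5, 2, 7, 8, 4, 0, 11, 12, 10, 9]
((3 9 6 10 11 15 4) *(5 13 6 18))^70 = (18)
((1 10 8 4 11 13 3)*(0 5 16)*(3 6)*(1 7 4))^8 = (0 16 5)(1 8 10)(3 4 13)(6 7 11)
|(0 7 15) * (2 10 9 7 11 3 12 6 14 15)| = |(0 11 3 12 6 14 15)(2 10 9 7)| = 28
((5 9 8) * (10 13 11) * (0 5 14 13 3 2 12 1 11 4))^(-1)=(0 4 13 14 8 9 5)(1 12 2 3 10 11)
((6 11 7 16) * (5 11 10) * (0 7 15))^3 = (0 6 11 7 10 15 16 5)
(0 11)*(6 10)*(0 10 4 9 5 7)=(0 11 10 6 4 9 5 7)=[11, 1, 2, 3, 9, 7, 4, 0, 8, 5, 6, 10]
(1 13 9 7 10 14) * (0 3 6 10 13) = (0 3 6 10 14 1)(7 13 9) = [3, 0, 2, 6, 4, 5, 10, 13, 8, 7, 14, 11, 12, 9, 1]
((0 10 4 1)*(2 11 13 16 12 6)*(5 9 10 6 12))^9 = ((0 6 2 11 13 16 5 9 10 4 1))^9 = (0 4 9 16 11 6 1 10 5 13 2)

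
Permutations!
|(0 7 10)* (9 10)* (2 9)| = |(0 7 2 9 10)| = 5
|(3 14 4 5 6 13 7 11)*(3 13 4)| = 6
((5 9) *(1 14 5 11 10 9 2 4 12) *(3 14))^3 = ((1 3 14 5 2 4 12)(9 11 10))^3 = (1 5 12 14 4 3 2)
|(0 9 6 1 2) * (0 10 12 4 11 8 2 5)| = |(0 9 6 1 5)(2 10 12 4 11 8)| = 30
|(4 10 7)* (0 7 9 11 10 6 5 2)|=6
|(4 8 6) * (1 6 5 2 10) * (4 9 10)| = 4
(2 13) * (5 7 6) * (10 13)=(2 10 13)(5 7 6)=[0, 1, 10, 3, 4, 7, 5, 6, 8, 9, 13, 11, 12, 2]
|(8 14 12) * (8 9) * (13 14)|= 5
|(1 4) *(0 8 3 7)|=|(0 8 3 7)(1 4)|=4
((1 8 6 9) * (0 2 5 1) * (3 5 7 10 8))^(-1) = (0 9 6 8 10 7 2)(1 5 3)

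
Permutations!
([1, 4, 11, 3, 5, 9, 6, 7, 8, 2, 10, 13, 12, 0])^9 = (0 1 4 5 9 2 11 13)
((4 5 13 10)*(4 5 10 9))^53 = (4 13 10 9 5) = ((4 10 5 13 9))^53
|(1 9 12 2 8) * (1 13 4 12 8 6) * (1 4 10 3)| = |(1 9 8 13 10 3)(2 6 4 12)| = 12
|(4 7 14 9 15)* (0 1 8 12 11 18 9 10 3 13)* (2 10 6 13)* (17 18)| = 42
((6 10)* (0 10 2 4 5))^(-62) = ((0 10 6 2 4 5))^(-62) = (0 4 6)(2 10 5)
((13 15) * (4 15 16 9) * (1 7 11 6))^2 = (1 11)(4 13 9 15 16)(6 7)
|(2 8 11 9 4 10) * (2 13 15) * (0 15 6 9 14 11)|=20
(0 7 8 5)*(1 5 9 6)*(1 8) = [7, 5, 2, 3, 4, 0, 8, 1, 9, 6] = (0 7 1 5)(6 8 9)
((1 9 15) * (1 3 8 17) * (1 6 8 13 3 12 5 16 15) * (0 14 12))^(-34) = (0 12 16)(5 15 14)(6 17 8)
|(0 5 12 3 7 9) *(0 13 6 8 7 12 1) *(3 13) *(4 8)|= |(0 5 1)(3 12 13 6 4 8 7 9)|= 24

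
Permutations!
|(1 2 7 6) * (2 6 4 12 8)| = 10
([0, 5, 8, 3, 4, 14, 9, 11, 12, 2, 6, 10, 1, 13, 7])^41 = (1 2 10 14 12 9 11 5 8 6 7)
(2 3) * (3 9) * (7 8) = (2 9 3)(7 8) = [0, 1, 9, 2, 4, 5, 6, 8, 7, 3]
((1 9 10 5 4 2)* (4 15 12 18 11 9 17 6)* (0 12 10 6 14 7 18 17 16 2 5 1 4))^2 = (0 17 7 11 6 12 14 18 9)(1 2 5 10 16 4 15)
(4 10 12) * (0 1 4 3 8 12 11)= (0 1 4 10 11)(3 8 12)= [1, 4, 2, 8, 10, 5, 6, 7, 12, 9, 11, 0, 3]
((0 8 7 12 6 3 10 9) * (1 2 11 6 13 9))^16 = ((0 8 7 12 13 9)(1 2 11 6 3 10))^16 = (0 13 7)(1 3 11)(2 10 6)(8 9 12)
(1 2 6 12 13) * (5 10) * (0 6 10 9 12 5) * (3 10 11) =(0 6 5 9 12 13 1 2 11 3 10) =[6, 2, 11, 10, 4, 9, 5, 7, 8, 12, 0, 3, 13, 1]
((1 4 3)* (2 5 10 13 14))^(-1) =((1 4 3)(2 5 10 13 14))^(-1) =(1 3 4)(2 14 13 10 5)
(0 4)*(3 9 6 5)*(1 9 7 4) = (0 1 9 6 5 3 7 4) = [1, 9, 2, 7, 0, 3, 5, 4, 8, 6]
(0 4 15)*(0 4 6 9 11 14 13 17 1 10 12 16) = (0 6 9 11 14 13 17 1 10 12 16)(4 15) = [6, 10, 2, 3, 15, 5, 9, 7, 8, 11, 12, 14, 16, 17, 13, 4, 0, 1]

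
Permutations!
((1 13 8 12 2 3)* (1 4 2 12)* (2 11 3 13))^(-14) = (1 13)(2 8)(3 4 11) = ((1 2 13 8)(3 4 11))^(-14)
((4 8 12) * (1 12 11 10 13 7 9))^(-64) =((1 12 4 8 11 10 13 7 9))^(-64) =(1 9 7 13 10 11 8 4 12)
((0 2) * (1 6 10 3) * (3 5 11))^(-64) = ((0 2)(1 6 10 5 11 3))^(-64) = (1 10 11)(3 6 5)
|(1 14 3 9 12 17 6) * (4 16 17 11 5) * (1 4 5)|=|(1 14 3 9 12 11)(4 16 17 6)|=12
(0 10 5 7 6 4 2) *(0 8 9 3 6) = [10, 1, 8, 6, 2, 7, 4, 0, 9, 3, 5] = (0 10 5 7)(2 8 9 3 6 4)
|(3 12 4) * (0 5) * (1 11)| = 6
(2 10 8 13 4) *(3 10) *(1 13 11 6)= (1 13 4 2 3 10 8 11 6)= [0, 13, 3, 10, 2, 5, 1, 7, 11, 9, 8, 6, 12, 4]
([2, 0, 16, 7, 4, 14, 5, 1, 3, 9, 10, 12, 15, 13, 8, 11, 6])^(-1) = (0 1 7 3 8 14 5 6 16 2)(11 15 12)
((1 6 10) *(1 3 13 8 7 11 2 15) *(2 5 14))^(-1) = (1 15 2 14 5 11 7 8 13 3 10 6)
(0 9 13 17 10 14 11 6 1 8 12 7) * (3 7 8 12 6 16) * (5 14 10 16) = (0 9 13 17 16 3 7)(1 12 8 6)(5 14 11) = [9, 12, 2, 7, 4, 14, 1, 0, 6, 13, 10, 5, 8, 17, 11, 15, 3, 16]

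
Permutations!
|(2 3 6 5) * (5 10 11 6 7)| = 12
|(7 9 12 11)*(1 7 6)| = 6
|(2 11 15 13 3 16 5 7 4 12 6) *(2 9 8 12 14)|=|(2 11 15 13 3 16 5 7 4 14)(6 9 8 12)|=20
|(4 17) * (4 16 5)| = 4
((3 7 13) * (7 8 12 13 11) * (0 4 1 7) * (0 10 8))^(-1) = (0 3 13 12 8 10 11 7 1 4)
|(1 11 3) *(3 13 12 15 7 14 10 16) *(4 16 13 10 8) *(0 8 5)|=14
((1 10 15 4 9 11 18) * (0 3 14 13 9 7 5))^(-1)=(0 5 7 4 15 10 1 18 11 9 13 14 3)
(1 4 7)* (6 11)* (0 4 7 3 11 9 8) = (0 4 3 11 6 9 8)(1 7) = [4, 7, 2, 11, 3, 5, 9, 1, 0, 8, 10, 6]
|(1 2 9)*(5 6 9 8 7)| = 7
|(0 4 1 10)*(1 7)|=|(0 4 7 1 10)|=5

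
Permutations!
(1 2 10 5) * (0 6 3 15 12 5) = [6, 2, 10, 15, 4, 1, 3, 7, 8, 9, 0, 11, 5, 13, 14, 12] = (0 6 3 15 12 5 1 2 10)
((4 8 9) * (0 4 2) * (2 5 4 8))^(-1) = ((0 8 9 5 4 2))^(-1) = (0 2 4 5 9 8)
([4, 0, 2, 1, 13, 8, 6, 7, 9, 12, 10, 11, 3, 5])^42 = [12, 9, 2, 8, 3, 0, 6, 7, 4, 13, 10, 11, 5, 1]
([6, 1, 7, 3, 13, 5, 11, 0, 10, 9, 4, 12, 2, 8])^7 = [6, 1, 7, 3, 10, 5, 11, 0, 13, 9, 8, 12, 2, 4]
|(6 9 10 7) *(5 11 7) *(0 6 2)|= 8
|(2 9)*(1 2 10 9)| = |(1 2)(9 10)| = 2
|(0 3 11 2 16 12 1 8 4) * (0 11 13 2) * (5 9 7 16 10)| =14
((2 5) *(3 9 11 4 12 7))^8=((2 5)(3 9 11 4 12 7))^8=(3 11 12)(4 7 9)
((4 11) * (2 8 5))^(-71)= ((2 8 5)(4 11))^(-71)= (2 8 5)(4 11)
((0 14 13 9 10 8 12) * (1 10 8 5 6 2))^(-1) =(0 12 8 9 13 14)(1 2 6 5 10)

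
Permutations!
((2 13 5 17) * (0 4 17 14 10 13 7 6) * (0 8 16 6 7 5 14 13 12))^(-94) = ((0 4 17 2 5 13 14 10 12)(6 8 16))^(-94) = (0 13 4 14 17 10 2 12 5)(6 16 8)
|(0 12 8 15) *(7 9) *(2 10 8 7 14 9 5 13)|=|(0 12 7 5 13 2 10 8 15)(9 14)|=18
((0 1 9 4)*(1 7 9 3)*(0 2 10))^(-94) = (0 9 2)(4 10 7) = ((0 7 9 4 2 10)(1 3))^(-94)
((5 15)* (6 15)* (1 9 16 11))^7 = (1 11 16 9)(5 6 15)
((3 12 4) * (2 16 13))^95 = (2 13 16)(3 4 12)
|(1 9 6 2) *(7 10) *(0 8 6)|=6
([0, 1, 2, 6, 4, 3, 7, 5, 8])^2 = [0, 1, 2, 7, 4, 6, 5, 3, 8]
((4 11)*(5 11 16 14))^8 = ((4 16 14 5 11))^8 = (4 5 16 11 14)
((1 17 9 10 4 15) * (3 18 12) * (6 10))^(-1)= ((1 17 9 6 10 4 15)(3 18 12))^(-1)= (1 15 4 10 6 9 17)(3 12 18)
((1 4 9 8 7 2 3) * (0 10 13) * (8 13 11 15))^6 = ((0 10 11 15 8 7 2 3 1 4 9 13))^6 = (0 2)(1 11)(3 10)(4 15)(7 13)(8 9)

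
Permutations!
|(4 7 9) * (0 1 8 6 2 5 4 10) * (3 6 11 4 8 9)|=|(0 1 9 10)(2 5 8 11 4 7 3 6)|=8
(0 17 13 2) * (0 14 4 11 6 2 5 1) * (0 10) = (0 17 13 5 1 10)(2 14 4 11 6) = [17, 10, 14, 3, 11, 1, 2, 7, 8, 9, 0, 6, 12, 5, 4, 15, 16, 13]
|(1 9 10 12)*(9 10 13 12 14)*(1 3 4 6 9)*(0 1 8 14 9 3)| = |(0 1 10 9 13 12)(3 4 6)(8 14)| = 6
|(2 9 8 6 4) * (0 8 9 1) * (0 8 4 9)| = 7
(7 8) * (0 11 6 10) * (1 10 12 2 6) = (0 11 1 10)(2 6 12)(7 8) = [11, 10, 6, 3, 4, 5, 12, 8, 7, 9, 0, 1, 2]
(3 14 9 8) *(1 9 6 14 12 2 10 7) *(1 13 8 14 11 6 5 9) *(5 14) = (14)(2 10 7 13 8 3 12)(5 9)(6 11) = [0, 1, 10, 12, 4, 9, 11, 13, 3, 5, 7, 6, 2, 8, 14]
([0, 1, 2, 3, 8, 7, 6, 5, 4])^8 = [0, 1, 2, 3, 4, 5, 6, 7, 8]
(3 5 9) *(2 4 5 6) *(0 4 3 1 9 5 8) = [4, 9, 3, 6, 8, 5, 2, 7, 0, 1] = (0 4 8)(1 9)(2 3 6)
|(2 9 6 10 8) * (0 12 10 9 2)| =|(0 12 10 8)(6 9)| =4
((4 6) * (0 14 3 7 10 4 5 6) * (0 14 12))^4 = (3 14 4 10 7)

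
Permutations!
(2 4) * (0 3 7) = (0 3 7)(2 4) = [3, 1, 4, 7, 2, 5, 6, 0]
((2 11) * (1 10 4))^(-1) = (1 4 10)(2 11)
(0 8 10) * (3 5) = (0 8 10)(3 5) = [8, 1, 2, 5, 4, 3, 6, 7, 10, 9, 0]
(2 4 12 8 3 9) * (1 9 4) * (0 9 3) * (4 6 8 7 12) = (0 9 2 1 3 6 8)(7 12) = [9, 3, 1, 6, 4, 5, 8, 12, 0, 2, 10, 11, 7]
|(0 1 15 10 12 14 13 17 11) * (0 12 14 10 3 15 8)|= 6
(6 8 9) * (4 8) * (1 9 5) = [0, 9, 2, 3, 8, 1, 4, 7, 5, 6] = (1 9 6 4 8 5)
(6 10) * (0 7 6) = (0 7 6 10) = [7, 1, 2, 3, 4, 5, 10, 6, 8, 9, 0]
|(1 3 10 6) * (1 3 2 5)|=|(1 2 5)(3 10 6)|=3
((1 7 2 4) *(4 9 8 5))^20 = ((1 7 2 9 8 5 4))^20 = (1 4 5 8 9 2 7)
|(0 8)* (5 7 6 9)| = 4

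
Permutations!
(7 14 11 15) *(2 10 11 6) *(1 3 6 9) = (1 3 6 2 10 11 15 7 14 9) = [0, 3, 10, 6, 4, 5, 2, 14, 8, 1, 11, 15, 12, 13, 9, 7]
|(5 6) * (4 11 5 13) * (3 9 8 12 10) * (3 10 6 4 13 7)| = |(13)(3 9 8 12 6 7)(4 11 5)| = 6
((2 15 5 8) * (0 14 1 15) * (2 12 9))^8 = (0 2 9 12 8 5 15 1 14) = ((0 14 1 15 5 8 12 9 2))^8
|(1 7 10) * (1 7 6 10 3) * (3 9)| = |(1 6 10 7 9 3)| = 6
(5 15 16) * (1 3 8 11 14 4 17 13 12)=(1 3 8 11 14 4 17 13 12)(5 15 16)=[0, 3, 2, 8, 17, 15, 6, 7, 11, 9, 10, 14, 1, 12, 4, 16, 5, 13]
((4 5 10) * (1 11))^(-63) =((1 11)(4 5 10))^(-63) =(1 11)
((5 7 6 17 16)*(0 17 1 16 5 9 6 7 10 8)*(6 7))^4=(0 8 10 5 17)(1 6 7 9 16)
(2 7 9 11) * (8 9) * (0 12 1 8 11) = [12, 8, 7, 3, 4, 5, 6, 11, 9, 0, 10, 2, 1] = (0 12 1 8 9)(2 7 11)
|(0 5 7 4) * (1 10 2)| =12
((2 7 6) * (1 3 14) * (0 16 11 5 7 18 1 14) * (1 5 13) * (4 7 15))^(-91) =((0 16 11 13 1 3)(2 18 5 15 4 7 6))^(-91) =(18)(0 3 1 13 11 16)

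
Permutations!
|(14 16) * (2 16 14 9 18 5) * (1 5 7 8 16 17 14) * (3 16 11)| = 35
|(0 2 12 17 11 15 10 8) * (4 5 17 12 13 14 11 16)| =8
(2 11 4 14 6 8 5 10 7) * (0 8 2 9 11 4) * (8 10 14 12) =(0 10 7 9 11)(2 4 12 8 5 14 6) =[10, 1, 4, 3, 12, 14, 2, 9, 5, 11, 7, 0, 8, 13, 6]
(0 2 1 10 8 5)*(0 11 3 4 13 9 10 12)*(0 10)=(0 2 1 12 10 8 5 11 3 4 13 9)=[2, 12, 1, 4, 13, 11, 6, 7, 5, 0, 8, 3, 10, 9]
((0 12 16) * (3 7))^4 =(0 12 16) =((0 12 16)(3 7))^4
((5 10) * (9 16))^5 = ((5 10)(9 16))^5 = (5 10)(9 16)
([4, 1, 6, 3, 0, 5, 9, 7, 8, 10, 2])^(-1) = [4, 1, 10, 3, 0, 5, 2, 7, 8, 6, 9]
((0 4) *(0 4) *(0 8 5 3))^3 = ((0 8 5 3))^3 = (0 3 5 8)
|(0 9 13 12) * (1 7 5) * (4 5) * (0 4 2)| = 9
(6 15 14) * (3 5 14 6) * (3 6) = (3 5 14 6 15) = [0, 1, 2, 5, 4, 14, 15, 7, 8, 9, 10, 11, 12, 13, 6, 3]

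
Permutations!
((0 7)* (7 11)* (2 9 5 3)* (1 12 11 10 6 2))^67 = (0 10 6 2 9 5 3 1 12 11 7)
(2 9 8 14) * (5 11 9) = (2 5 11 9 8 14) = [0, 1, 5, 3, 4, 11, 6, 7, 14, 8, 10, 9, 12, 13, 2]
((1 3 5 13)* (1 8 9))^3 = (1 13)(3 8)(5 9)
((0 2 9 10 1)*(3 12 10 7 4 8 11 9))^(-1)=(0 1 10 12 3 2)(4 7 9 11 8)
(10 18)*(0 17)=[17, 1, 2, 3, 4, 5, 6, 7, 8, 9, 18, 11, 12, 13, 14, 15, 16, 0, 10]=(0 17)(10 18)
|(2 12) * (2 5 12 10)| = |(2 10)(5 12)| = 2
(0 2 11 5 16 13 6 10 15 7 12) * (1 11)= (0 2 1 11 5 16 13 6 10 15 7 12)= [2, 11, 1, 3, 4, 16, 10, 12, 8, 9, 15, 5, 0, 6, 14, 7, 13]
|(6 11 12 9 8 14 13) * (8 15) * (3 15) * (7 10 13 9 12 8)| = |(3 15 7 10 13 6 11 8 14 9)| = 10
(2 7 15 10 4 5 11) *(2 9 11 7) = (4 5 7 15 10)(9 11) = [0, 1, 2, 3, 5, 7, 6, 15, 8, 11, 4, 9, 12, 13, 14, 10]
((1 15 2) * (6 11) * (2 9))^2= ((1 15 9 2)(6 11))^2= (1 9)(2 15)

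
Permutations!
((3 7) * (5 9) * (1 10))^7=((1 10)(3 7)(5 9))^7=(1 10)(3 7)(5 9)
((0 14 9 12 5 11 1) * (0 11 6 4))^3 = (0 12 4 9 6 14 5)(1 11)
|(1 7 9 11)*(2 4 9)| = |(1 7 2 4 9 11)| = 6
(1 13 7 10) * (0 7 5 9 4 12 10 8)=(0 7 8)(1 13 5 9 4 12 10)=[7, 13, 2, 3, 12, 9, 6, 8, 0, 4, 1, 11, 10, 5]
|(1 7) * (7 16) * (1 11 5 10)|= |(1 16 7 11 5 10)|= 6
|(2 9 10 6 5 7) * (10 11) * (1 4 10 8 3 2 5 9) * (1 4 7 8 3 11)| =11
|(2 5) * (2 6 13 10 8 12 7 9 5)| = |(5 6 13 10 8 12 7 9)| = 8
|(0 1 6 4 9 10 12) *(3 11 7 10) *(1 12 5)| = |(0 12)(1 6 4 9 3 11 7 10 5)| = 18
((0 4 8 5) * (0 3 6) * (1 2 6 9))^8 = (0 6 2 1 9 3 5 8 4)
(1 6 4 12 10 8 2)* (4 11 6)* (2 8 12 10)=(1 4 10 12 2)(6 11)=[0, 4, 1, 3, 10, 5, 11, 7, 8, 9, 12, 6, 2]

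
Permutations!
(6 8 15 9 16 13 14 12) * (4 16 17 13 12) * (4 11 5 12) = (4 16)(5 12 6 8 15 9 17 13 14 11) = [0, 1, 2, 3, 16, 12, 8, 7, 15, 17, 10, 5, 6, 14, 11, 9, 4, 13]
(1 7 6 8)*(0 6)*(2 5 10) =[6, 7, 5, 3, 4, 10, 8, 0, 1, 9, 2] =(0 6 8 1 7)(2 5 10)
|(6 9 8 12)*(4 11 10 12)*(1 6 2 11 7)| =|(1 6 9 8 4 7)(2 11 10 12)| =12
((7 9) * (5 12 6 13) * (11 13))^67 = (5 6 13 12 11)(7 9)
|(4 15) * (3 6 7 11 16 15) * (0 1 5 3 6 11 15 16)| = 20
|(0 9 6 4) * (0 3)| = 5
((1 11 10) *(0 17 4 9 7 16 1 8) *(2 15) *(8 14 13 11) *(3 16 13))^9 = ((0 17 4 9 7 13 11 10 14 3 16 1 8)(2 15))^9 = (0 3 13 17 16 11 4 1 10 9 8 14 7)(2 15)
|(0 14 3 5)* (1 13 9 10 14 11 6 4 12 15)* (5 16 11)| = |(0 5)(1 13 9 10 14 3 16 11 6 4 12 15)| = 12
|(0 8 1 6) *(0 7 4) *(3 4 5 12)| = |(0 8 1 6 7 5 12 3 4)| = 9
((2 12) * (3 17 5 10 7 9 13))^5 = ((2 12)(3 17 5 10 7 9 13))^5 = (2 12)(3 9 10 17 13 7 5)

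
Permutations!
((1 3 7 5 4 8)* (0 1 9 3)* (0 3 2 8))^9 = ((0 1 3 7 5 4)(2 8 9))^9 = (9)(0 7)(1 5)(3 4)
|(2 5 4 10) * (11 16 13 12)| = 4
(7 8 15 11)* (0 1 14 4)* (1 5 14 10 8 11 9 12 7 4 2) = (0 5 14 2 1 10 8 15 9 12 7 11 4) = [5, 10, 1, 3, 0, 14, 6, 11, 15, 12, 8, 4, 7, 13, 2, 9]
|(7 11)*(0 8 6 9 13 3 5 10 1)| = |(0 8 6 9 13 3 5 10 1)(7 11)| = 18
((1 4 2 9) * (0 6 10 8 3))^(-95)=(10)(1 4 2 9)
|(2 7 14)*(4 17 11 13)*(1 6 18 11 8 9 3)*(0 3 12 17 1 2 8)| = |(0 3 2 7 14 8 9 12 17)(1 6 18 11 13 4)| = 18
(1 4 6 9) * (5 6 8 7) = [0, 4, 2, 3, 8, 6, 9, 5, 7, 1] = (1 4 8 7 5 6 9)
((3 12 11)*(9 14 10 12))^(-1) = (3 11 12 10 14 9)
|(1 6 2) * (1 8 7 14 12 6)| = |(2 8 7 14 12 6)| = 6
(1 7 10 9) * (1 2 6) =(1 7 10 9 2 6) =[0, 7, 6, 3, 4, 5, 1, 10, 8, 2, 9]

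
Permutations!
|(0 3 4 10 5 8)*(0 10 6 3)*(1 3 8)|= 7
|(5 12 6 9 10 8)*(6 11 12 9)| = |(5 9 10 8)(11 12)| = 4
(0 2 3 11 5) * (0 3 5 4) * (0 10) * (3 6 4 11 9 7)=(11)(0 2 5 6 4 10)(3 9 7)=[2, 1, 5, 9, 10, 6, 4, 3, 8, 7, 0, 11]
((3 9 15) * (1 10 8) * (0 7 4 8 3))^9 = ((0 7 4 8 1 10 3 9 15))^9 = (15)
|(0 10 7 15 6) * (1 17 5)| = 15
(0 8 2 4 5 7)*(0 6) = (0 8 2 4 5 7 6) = [8, 1, 4, 3, 5, 7, 0, 6, 2]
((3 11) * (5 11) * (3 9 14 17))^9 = ((3 5 11 9 14 17))^9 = (3 9)(5 14)(11 17)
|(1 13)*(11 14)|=2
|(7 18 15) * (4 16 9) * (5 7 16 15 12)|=|(4 15 16 9)(5 7 18 12)|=4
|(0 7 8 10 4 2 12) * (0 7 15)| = 6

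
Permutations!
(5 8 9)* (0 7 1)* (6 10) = [7, 0, 2, 3, 4, 8, 10, 1, 9, 5, 6] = (0 7 1)(5 8 9)(6 10)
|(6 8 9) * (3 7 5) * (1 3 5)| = |(1 3 7)(6 8 9)| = 3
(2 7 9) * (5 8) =(2 7 9)(5 8) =[0, 1, 7, 3, 4, 8, 6, 9, 5, 2]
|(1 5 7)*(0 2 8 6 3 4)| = |(0 2 8 6 3 4)(1 5 7)| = 6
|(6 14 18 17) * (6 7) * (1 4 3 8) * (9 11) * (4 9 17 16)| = 12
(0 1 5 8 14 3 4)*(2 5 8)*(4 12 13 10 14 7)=(0 1 8 7 4)(2 5)(3 12 13 10 14)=[1, 8, 5, 12, 0, 2, 6, 4, 7, 9, 14, 11, 13, 10, 3]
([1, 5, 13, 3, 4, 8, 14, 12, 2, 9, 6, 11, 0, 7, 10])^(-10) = (0 7 2 5)(1 12 13 8)(6 10 14)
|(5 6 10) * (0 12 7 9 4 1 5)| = 9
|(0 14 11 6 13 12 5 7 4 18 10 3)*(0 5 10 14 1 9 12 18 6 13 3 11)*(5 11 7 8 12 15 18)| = 30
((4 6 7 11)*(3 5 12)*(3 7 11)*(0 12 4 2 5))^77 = ((0 12 7 3)(2 5 4 6 11))^77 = (0 12 7 3)(2 4 11 5 6)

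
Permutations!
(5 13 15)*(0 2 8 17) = (0 2 8 17)(5 13 15) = [2, 1, 8, 3, 4, 13, 6, 7, 17, 9, 10, 11, 12, 15, 14, 5, 16, 0]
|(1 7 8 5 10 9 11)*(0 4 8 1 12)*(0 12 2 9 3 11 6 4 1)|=|(12)(0 1 7)(2 9 6 4 8 5 10 3 11)|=9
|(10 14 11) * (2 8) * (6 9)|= |(2 8)(6 9)(10 14 11)|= 6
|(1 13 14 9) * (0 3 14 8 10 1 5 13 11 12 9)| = 24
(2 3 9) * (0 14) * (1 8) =[14, 8, 3, 9, 4, 5, 6, 7, 1, 2, 10, 11, 12, 13, 0] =(0 14)(1 8)(2 3 9)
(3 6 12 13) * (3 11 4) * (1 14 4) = (1 14 4 3 6 12 13 11) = [0, 14, 2, 6, 3, 5, 12, 7, 8, 9, 10, 1, 13, 11, 4]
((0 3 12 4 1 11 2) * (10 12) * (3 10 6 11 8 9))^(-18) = (0 1 6 10 8 11 12 9 2 4 3)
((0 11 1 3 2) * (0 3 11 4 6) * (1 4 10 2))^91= (0 3 4 10 1 6 2 11)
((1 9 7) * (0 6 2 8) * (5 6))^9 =(9)(0 8 2 6 5)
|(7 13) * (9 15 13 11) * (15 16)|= 6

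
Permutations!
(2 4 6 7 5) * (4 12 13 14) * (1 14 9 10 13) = (1 14 4 6 7 5 2 12)(9 10 13) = [0, 14, 12, 3, 6, 2, 7, 5, 8, 10, 13, 11, 1, 9, 4]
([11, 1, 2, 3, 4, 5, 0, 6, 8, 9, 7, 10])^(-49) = (0 11 10 7 6)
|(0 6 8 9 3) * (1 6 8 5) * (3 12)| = |(0 8 9 12 3)(1 6 5)| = 15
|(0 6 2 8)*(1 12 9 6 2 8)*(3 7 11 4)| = 28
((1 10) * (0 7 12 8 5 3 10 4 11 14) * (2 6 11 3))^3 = (0 8 6)(1 10 3 4)(2 14 12)(5 11 7)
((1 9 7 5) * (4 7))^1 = (1 9 4 7 5)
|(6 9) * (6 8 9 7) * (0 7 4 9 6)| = 4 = |(0 7)(4 9 8 6)|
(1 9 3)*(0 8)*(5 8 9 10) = [9, 10, 2, 1, 4, 8, 6, 7, 0, 3, 5] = (0 9 3 1 10 5 8)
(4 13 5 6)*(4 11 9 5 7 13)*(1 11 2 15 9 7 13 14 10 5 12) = [0, 11, 15, 3, 4, 6, 2, 14, 8, 12, 5, 7, 1, 13, 10, 9] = (1 11 7 14 10 5 6 2 15 9 12)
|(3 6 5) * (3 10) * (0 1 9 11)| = 4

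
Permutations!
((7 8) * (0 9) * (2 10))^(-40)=(10)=((0 9)(2 10)(7 8))^(-40)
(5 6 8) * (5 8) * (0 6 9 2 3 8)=(0 6 5 9 2 3 8)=[6, 1, 3, 8, 4, 9, 5, 7, 0, 2]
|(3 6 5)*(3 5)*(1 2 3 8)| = 5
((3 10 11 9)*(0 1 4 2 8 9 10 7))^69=(0 9 4 7 8 1 3 2)(10 11)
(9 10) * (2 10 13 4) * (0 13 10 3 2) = (0 13 4)(2 3)(9 10) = [13, 1, 3, 2, 0, 5, 6, 7, 8, 10, 9, 11, 12, 4]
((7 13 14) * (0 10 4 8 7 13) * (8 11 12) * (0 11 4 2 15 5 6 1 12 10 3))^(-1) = ((0 3)(1 12 8 7 11 10 2 15 5 6)(13 14))^(-1) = (0 3)(1 6 5 15 2 10 11 7 8 12)(13 14)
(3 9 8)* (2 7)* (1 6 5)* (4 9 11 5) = (1 6 4 9 8 3 11 5)(2 7) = [0, 6, 7, 11, 9, 1, 4, 2, 3, 8, 10, 5]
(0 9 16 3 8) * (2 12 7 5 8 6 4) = (0 9 16 3 6 4 2 12 7 5 8) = [9, 1, 12, 6, 2, 8, 4, 5, 0, 16, 10, 11, 7, 13, 14, 15, 3]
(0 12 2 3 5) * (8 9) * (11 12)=(0 11 12 2 3 5)(8 9)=[11, 1, 3, 5, 4, 0, 6, 7, 9, 8, 10, 12, 2]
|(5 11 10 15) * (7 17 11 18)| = 7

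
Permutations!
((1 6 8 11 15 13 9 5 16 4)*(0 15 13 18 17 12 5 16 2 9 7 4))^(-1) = (0 16 9 2 5 12 17 18 15)(1 4 7 13 11 8 6) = ((0 15 18 17 12 5 2 9 16)(1 6 8 11 13 7 4))^(-1)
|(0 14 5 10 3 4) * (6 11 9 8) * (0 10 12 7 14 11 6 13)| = |(0 11 9 8 13)(3 4 10)(5 12 7 14)| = 60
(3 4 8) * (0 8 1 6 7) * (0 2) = (0 8 3 4 1 6 7 2) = [8, 6, 0, 4, 1, 5, 7, 2, 3]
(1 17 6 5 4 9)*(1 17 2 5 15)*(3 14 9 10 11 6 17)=(17)(1 2 5 4 10 11 6 15)(3 14 9)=[0, 2, 5, 14, 10, 4, 15, 7, 8, 3, 11, 6, 12, 13, 9, 1, 16, 17]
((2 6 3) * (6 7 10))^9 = ((2 7 10 6 3))^9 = (2 3 6 10 7)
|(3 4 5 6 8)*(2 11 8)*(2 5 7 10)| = 14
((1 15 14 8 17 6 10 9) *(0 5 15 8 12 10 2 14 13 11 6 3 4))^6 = ((0 5 15 13 11 6 2 14 12 10 9 1 8 17 3 4))^6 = (0 2 8 15 12 3 11 9)(1 5 14 17 13 10 4 6)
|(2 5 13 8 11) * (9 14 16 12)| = |(2 5 13 8 11)(9 14 16 12)| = 20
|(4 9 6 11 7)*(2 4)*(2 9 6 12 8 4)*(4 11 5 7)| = |(4 6 5 7 9 12 8 11)| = 8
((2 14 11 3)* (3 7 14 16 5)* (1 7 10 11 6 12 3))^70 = (1 16 3 6 7 5 2 12 14)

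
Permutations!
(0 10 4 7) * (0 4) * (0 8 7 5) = (0 10 8 7 4 5) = [10, 1, 2, 3, 5, 0, 6, 4, 7, 9, 8]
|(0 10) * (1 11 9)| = |(0 10)(1 11 9)| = 6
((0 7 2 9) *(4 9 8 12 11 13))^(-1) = ((0 7 2 8 12 11 13 4 9))^(-1) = (0 9 4 13 11 12 8 2 7)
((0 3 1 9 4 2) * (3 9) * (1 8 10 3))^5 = ((0 9 4 2)(3 8 10))^5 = (0 9 4 2)(3 10 8)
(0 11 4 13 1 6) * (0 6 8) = [11, 8, 2, 3, 13, 5, 6, 7, 0, 9, 10, 4, 12, 1] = (0 11 4 13 1 8)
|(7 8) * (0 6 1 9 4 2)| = 6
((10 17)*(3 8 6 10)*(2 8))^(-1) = (2 3 17 10 6 8)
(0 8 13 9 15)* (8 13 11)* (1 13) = (0 1 13 9 15)(8 11) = [1, 13, 2, 3, 4, 5, 6, 7, 11, 15, 10, 8, 12, 9, 14, 0]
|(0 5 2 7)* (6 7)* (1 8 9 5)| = 8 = |(0 1 8 9 5 2 6 7)|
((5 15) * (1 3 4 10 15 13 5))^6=((1 3 4 10 15)(5 13))^6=(1 3 4 10 15)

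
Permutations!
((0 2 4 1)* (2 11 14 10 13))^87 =((0 11 14 10 13 2 4 1))^87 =(0 1 4 2 13 10 14 11)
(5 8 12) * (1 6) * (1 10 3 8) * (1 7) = (1 6 10 3 8 12 5 7) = [0, 6, 2, 8, 4, 7, 10, 1, 12, 9, 3, 11, 5]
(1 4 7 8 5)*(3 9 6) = (1 4 7 8 5)(3 9 6) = [0, 4, 2, 9, 7, 1, 3, 8, 5, 6]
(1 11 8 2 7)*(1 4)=(1 11 8 2 7 4)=[0, 11, 7, 3, 1, 5, 6, 4, 2, 9, 10, 8]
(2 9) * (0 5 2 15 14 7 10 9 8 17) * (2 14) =[5, 1, 8, 3, 4, 14, 6, 10, 17, 15, 9, 11, 12, 13, 7, 2, 16, 0] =(0 5 14 7 10 9 15 2 8 17)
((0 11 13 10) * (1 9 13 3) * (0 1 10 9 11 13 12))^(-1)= (0 12 9 13)(1 10 3 11)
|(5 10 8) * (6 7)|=|(5 10 8)(6 7)|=6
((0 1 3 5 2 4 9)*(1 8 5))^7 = (0 8 5 2 4 9)(1 3)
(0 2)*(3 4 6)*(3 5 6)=(0 2)(3 4)(5 6)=[2, 1, 0, 4, 3, 6, 5]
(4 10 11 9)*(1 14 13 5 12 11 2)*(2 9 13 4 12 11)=(1 14 4 10 9 12 2)(5 11 13)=[0, 14, 1, 3, 10, 11, 6, 7, 8, 12, 9, 13, 2, 5, 4]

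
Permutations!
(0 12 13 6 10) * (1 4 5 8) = (0 12 13 6 10)(1 4 5 8) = [12, 4, 2, 3, 5, 8, 10, 7, 1, 9, 0, 11, 13, 6]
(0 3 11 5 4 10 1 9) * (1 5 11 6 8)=(11)(0 3 6 8 1 9)(4 10 5)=[3, 9, 2, 6, 10, 4, 8, 7, 1, 0, 5, 11]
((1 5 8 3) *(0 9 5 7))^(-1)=((0 9 5 8 3 1 7))^(-1)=(0 7 1 3 8 5 9)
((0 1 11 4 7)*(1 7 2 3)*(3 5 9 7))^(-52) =(0 1 4 5 7 3 11 2 9) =((0 3 1 11 4 2 5 9 7))^(-52)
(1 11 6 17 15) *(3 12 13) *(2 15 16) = (1 11 6 17 16 2 15)(3 12 13) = [0, 11, 15, 12, 4, 5, 17, 7, 8, 9, 10, 6, 13, 3, 14, 1, 2, 16]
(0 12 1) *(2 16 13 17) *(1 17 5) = (0 12 17 2 16 13 5 1) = [12, 0, 16, 3, 4, 1, 6, 7, 8, 9, 10, 11, 17, 5, 14, 15, 13, 2]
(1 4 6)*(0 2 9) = (0 2 9)(1 4 6) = [2, 4, 9, 3, 6, 5, 1, 7, 8, 0]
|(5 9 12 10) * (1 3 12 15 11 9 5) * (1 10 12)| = 6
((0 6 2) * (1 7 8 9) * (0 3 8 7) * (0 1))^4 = (0 8 2)(3 6 9)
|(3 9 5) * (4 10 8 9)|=|(3 4 10 8 9 5)|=6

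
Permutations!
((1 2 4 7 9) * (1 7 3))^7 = (1 3 4 2)(7 9)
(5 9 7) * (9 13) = (5 13 9 7) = [0, 1, 2, 3, 4, 13, 6, 5, 8, 7, 10, 11, 12, 9]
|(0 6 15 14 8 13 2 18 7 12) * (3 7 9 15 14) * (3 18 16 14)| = 15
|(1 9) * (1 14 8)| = |(1 9 14 8)| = 4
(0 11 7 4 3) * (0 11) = (3 11 7 4) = [0, 1, 2, 11, 3, 5, 6, 4, 8, 9, 10, 7]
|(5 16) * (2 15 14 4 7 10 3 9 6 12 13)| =22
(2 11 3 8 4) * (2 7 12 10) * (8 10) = (2 11 3 10)(4 7 12 8) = [0, 1, 11, 10, 7, 5, 6, 12, 4, 9, 2, 3, 8]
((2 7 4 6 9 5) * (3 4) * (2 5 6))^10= (9)(2 3)(4 7)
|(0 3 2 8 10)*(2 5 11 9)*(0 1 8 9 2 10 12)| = 10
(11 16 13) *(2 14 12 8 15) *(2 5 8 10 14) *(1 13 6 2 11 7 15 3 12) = [0, 13, 11, 12, 4, 8, 2, 15, 3, 9, 14, 16, 10, 7, 1, 5, 6] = (1 13 7 15 5 8 3 12 10 14)(2 11 16 6)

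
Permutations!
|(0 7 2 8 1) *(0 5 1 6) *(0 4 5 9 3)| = 10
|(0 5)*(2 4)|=|(0 5)(2 4)|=2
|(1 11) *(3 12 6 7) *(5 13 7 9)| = 14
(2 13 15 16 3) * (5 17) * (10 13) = (2 10 13 15 16 3)(5 17) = [0, 1, 10, 2, 4, 17, 6, 7, 8, 9, 13, 11, 12, 15, 14, 16, 3, 5]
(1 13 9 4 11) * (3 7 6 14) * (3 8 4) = [0, 13, 2, 7, 11, 5, 14, 6, 4, 3, 10, 1, 12, 9, 8] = (1 13 9 3 7 6 14 8 4 11)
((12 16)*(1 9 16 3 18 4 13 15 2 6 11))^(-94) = (1 16 3 4 15 6)(2 11 9 12 18 13)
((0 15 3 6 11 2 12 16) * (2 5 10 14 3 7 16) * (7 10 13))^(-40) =(0 3 13 15 6 7 10 11 16 14 5)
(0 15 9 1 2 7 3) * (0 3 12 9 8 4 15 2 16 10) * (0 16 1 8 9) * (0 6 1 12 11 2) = (1 12 6)(2 7 11)(4 15 9 8)(10 16) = [0, 12, 7, 3, 15, 5, 1, 11, 4, 8, 16, 2, 6, 13, 14, 9, 10]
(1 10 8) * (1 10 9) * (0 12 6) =[12, 9, 2, 3, 4, 5, 0, 7, 10, 1, 8, 11, 6] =(0 12 6)(1 9)(8 10)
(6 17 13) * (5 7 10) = (5 7 10)(6 17 13) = [0, 1, 2, 3, 4, 7, 17, 10, 8, 9, 5, 11, 12, 6, 14, 15, 16, 13]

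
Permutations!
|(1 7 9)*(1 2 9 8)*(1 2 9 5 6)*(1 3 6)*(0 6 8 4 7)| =|(9)(0 6 3 8 2 5 1)(4 7)| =14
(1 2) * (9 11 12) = (1 2)(9 11 12) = [0, 2, 1, 3, 4, 5, 6, 7, 8, 11, 10, 12, 9]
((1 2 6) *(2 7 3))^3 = ((1 7 3 2 6))^3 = (1 2 7 6 3)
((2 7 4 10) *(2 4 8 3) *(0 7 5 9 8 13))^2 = (0 13 7)(2 9 3 5 8)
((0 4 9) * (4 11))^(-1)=(0 9 4 11)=((0 11 4 9))^(-1)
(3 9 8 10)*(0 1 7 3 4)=[1, 7, 2, 9, 0, 5, 6, 3, 10, 8, 4]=(0 1 7 3 9 8 10 4)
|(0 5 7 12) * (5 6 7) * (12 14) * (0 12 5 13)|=6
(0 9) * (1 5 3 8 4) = [9, 5, 2, 8, 1, 3, 6, 7, 4, 0] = (0 9)(1 5 3 8 4)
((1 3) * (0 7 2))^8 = ((0 7 2)(1 3))^8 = (0 2 7)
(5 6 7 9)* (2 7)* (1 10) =(1 10)(2 7 9 5 6) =[0, 10, 7, 3, 4, 6, 2, 9, 8, 5, 1]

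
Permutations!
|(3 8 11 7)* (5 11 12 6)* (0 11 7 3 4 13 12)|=12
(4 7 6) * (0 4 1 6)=[4, 6, 2, 3, 7, 5, 1, 0]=(0 4 7)(1 6)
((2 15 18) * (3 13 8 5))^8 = ((2 15 18)(3 13 8 5))^8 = (2 18 15)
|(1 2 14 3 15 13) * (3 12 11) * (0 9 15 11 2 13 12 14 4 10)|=14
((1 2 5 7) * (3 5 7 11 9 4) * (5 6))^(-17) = (1 2 7)(3 6 5 11 9 4)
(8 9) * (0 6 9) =(0 6 9 8) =[6, 1, 2, 3, 4, 5, 9, 7, 0, 8]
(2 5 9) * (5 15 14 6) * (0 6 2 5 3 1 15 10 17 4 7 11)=(0 6 3 1 15 14 2 10 17 4 7 11)(5 9)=[6, 15, 10, 1, 7, 9, 3, 11, 8, 5, 17, 0, 12, 13, 2, 14, 16, 4]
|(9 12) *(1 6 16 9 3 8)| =7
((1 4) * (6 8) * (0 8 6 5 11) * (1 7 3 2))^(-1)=((0 8 5 11)(1 4 7 3 2))^(-1)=(0 11 5 8)(1 2 3 7 4)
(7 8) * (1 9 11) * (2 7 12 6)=[0, 9, 7, 3, 4, 5, 2, 8, 12, 11, 10, 1, 6]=(1 9 11)(2 7 8 12 6)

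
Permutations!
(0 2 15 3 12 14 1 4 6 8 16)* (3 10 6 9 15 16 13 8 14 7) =(0 2 16)(1 4 9 15 10 6 14)(3 12 7)(8 13) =[2, 4, 16, 12, 9, 5, 14, 3, 13, 15, 6, 11, 7, 8, 1, 10, 0]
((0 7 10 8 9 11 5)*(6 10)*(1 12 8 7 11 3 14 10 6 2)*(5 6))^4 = ((0 11 6 5)(1 12 8 9 3 14 10 7 2))^4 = (1 3 2 9 7 8 10 12 14)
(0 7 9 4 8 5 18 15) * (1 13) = (0 7 9 4 8 5 18 15)(1 13) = [7, 13, 2, 3, 8, 18, 6, 9, 5, 4, 10, 11, 12, 1, 14, 0, 16, 17, 15]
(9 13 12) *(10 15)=(9 13 12)(10 15)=[0, 1, 2, 3, 4, 5, 6, 7, 8, 13, 15, 11, 9, 12, 14, 10]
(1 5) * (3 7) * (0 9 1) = (0 9 1 5)(3 7) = [9, 5, 2, 7, 4, 0, 6, 3, 8, 1]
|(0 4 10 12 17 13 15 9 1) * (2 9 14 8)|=12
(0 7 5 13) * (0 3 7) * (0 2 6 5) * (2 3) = (0 3 7)(2 6 5 13) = [3, 1, 6, 7, 4, 13, 5, 0, 8, 9, 10, 11, 12, 2]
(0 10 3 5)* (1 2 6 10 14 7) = (0 14 7 1 2 6 10 3 5) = [14, 2, 6, 5, 4, 0, 10, 1, 8, 9, 3, 11, 12, 13, 7]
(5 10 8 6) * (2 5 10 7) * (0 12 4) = (0 12 4)(2 5 7)(6 10 8) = [12, 1, 5, 3, 0, 7, 10, 2, 6, 9, 8, 11, 4]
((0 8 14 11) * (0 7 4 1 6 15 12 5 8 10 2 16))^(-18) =((0 10 2 16)(1 6 15 12 5 8 14 11 7 4))^(-18) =(0 2)(1 15 5 14 7)(4 6 12 8 11)(10 16)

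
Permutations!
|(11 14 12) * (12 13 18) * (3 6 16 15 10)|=5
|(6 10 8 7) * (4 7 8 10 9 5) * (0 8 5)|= 7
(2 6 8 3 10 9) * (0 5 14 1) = [5, 0, 6, 10, 4, 14, 8, 7, 3, 2, 9, 11, 12, 13, 1] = (0 5 14 1)(2 6 8 3 10 9)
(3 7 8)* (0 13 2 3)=[13, 1, 3, 7, 4, 5, 6, 8, 0, 9, 10, 11, 12, 2]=(0 13 2 3 7 8)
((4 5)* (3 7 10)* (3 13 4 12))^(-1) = ((3 7 10 13 4 5 12))^(-1) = (3 12 5 4 13 10 7)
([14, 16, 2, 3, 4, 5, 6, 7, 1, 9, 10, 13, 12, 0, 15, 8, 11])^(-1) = (0 13 11 16 1 8 15 14)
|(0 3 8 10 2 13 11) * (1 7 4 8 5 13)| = 30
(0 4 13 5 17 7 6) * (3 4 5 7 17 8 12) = (17)(0 5 8 12 3 4 13 7 6) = [5, 1, 2, 4, 13, 8, 0, 6, 12, 9, 10, 11, 3, 7, 14, 15, 16, 17]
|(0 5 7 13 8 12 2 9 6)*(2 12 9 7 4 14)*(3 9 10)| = |(0 5 4 14 2 7 13 8 10 3 9 6)| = 12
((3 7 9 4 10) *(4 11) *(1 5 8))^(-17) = (1 5 8)(3 7 9 11 4 10)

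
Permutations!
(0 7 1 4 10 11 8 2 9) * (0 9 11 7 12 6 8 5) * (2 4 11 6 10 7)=(0 12 10 2 6 8 4 7 1 11 5)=[12, 11, 6, 3, 7, 0, 8, 1, 4, 9, 2, 5, 10]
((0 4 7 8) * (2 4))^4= (0 8 7 4 2)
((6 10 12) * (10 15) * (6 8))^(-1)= ((6 15 10 12 8))^(-1)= (6 8 12 10 15)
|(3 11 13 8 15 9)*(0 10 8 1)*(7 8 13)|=|(0 10 13 1)(3 11 7 8 15 9)|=12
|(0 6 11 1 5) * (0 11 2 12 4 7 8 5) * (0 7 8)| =|(0 6 2 12 4 8 5 11 1 7)| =10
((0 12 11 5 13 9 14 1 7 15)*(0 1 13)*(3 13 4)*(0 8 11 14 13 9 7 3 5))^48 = (15)(0 11 8 5 4 14 12)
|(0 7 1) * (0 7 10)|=2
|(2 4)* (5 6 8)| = 6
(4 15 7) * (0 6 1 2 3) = (0 6 1 2 3)(4 15 7) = [6, 2, 3, 0, 15, 5, 1, 4, 8, 9, 10, 11, 12, 13, 14, 7]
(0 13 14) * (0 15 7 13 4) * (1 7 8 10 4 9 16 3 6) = (0 9 16 3 6 1 7 13 14 15 8 10 4) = [9, 7, 2, 6, 0, 5, 1, 13, 10, 16, 4, 11, 12, 14, 15, 8, 3]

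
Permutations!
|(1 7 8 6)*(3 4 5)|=12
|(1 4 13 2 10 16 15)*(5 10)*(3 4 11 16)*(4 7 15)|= 11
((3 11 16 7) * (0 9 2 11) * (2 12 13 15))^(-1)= ((0 9 12 13 15 2 11 16 7 3))^(-1)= (0 3 7 16 11 2 15 13 12 9)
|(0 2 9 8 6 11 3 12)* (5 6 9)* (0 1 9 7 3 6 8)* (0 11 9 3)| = |(0 2 5 8 7)(1 3 12)(6 9 11)| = 15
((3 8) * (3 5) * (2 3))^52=(8)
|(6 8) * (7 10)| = |(6 8)(7 10)| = 2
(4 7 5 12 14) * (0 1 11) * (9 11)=(0 1 9 11)(4 7 5 12 14)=[1, 9, 2, 3, 7, 12, 6, 5, 8, 11, 10, 0, 14, 13, 4]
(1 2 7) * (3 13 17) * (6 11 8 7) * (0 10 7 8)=[10, 2, 6, 13, 4, 5, 11, 1, 8, 9, 7, 0, 12, 17, 14, 15, 16, 3]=(0 10 7 1 2 6 11)(3 13 17)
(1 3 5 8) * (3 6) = [0, 6, 2, 5, 4, 8, 3, 7, 1] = (1 6 3 5 8)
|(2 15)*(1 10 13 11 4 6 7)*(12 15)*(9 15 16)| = |(1 10 13 11 4 6 7)(2 12 16 9 15)| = 35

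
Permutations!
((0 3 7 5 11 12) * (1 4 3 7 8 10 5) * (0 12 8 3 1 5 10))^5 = (12)(1 4)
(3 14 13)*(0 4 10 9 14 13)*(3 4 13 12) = (0 13 4 10 9 14)(3 12) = [13, 1, 2, 12, 10, 5, 6, 7, 8, 14, 9, 11, 3, 4, 0]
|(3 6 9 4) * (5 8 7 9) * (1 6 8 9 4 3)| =8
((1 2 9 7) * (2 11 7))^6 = ((1 11 7)(2 9))^6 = (11)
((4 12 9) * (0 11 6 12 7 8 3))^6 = ((0 11 6 12 9 4 7 8 3))^6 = (0 7 12)(3 4 6)(8 9 11)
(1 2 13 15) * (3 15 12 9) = [0, 2, 13, 15, 4, 5, 6, 7, 8, 3, 10, 11, 9, 12, 14, 1] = (1 2 13 12 9 3 15)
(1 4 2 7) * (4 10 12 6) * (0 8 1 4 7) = (0 8 1 10 12 6 7 4 2) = [8, 10, 0, 3, 2, 5, 7, 4, 1, 9, 12, 11, 6]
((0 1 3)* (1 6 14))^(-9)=(0 6 14 1 3)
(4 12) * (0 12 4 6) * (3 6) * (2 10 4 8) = (0 12 3 6)(2 10 4 8) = [12, 1, 10, 6, 8, 5, 0, 7, 2, 9, 4, 11, 3]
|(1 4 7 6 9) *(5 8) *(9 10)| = |(1 4 7 6 10 9)(5 8)| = 6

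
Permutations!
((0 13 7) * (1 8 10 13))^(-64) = (0 8 13)(1 10 7)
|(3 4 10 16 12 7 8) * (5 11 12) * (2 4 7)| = 21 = |(2 4 10 16 5 11 12)(3 7 8)|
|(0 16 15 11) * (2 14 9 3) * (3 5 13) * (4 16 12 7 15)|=30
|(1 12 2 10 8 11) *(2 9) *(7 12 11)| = |(1 11)(2 10 8 7 12 9)| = 6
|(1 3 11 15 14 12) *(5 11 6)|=8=|(1 3 6 5 11 15 14 12)|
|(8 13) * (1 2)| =|(1 2)(8 13)| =2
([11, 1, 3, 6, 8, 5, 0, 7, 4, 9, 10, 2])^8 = (0 3 11 6 2)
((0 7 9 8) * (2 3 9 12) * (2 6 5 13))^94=(0 5 9 12 2)(3 7 13 8 6)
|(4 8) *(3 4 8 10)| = |(3 4 10)| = 3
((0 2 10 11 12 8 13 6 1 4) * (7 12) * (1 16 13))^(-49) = (0 12 2 8 10 1 11 4 7)(6 13 16)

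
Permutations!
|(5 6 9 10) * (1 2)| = |(1 2)(5 6 9 10)| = 4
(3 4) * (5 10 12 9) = (3 4)(5 10 12 9) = [0, 1, 2, 4, 3, 10, 6, 7, 8, 5, 12, 11, 9]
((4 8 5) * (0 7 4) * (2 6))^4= (0 5 8 4 7)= ((0 7 4 8 5)(2 6))^4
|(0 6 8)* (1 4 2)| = 3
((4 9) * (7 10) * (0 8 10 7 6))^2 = (0 10)(6 8)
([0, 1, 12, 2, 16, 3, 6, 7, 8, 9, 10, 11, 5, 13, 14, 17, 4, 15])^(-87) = (2 12 5 3)(4 16)(15 17)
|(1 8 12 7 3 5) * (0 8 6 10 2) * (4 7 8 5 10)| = |(0 5 1 6 4 7 3 10 2)(8 12)| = 18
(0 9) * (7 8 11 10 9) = (0 7 8 11 10 9) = [7, 1, 2, 3, 4, 5, 6, 8, 11, 0, 9, 10]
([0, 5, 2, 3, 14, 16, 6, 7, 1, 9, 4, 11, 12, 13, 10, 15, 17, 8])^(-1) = [0, 8, 2, 3, 10, 1, 6, 7, 17, 9, 14, 11, 12, 13, 4, 15, 5, 16]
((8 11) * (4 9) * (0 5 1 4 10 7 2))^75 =(0 4 7 5 9 2 1 10)(8 11)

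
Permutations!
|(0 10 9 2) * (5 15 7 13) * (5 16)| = 20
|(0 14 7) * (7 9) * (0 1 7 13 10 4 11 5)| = |(0 14 9 13 10 4 11 5)(1 7)| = 8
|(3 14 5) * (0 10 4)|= 3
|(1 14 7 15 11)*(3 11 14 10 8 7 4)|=|(1 10 8 7 15 14 4 3 11)|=9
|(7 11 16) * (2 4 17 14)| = 12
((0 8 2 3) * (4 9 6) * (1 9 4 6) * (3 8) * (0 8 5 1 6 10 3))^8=((1 9 6 10 3 8 2 5))^8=(10)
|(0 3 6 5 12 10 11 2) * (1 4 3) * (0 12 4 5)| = 12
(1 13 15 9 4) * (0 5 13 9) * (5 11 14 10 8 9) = (0 11 14 10 8 9 4 1 5 13 15) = [11, 5, 2, 3, 1, 13, 6, 7, 9, 4, 8, 14, 12, 15, 10, 0]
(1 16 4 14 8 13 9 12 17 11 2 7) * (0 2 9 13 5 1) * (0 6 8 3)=(0 2 7 6 8 5 1 16 4 14 3)(9 12 17 11)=[2, 16, 7, 0, 14, 1, 8, 6, 5, 12, 10, 9, 17, 13, 3, 15, 4, 11]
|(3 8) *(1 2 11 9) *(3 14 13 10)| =20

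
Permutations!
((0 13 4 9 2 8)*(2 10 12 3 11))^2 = ((0 13 4 9 10 12 3 11 2 8))^2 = (0 4 10 3 2)(8 13 9 12 11)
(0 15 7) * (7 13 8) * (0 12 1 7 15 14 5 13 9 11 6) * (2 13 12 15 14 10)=(0 10 2 13 8 14 5 12 1 7 15 9 11 6)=[10, 7, 13, 3, 4, 12, 0, 15, 14, 11, 2, 6, 1, 8, 5, 9]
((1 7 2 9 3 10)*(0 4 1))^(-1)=((0 4 1 7 2 9 3 10))^(-1)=(0 10 3 9 2 7 1 4)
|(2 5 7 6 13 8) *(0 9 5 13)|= |(0 9 5 7 6)(2 13 8)|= 15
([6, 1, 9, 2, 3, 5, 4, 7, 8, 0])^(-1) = [9, 1, 3, 4, 6, 5, 0, 7, 8, 2]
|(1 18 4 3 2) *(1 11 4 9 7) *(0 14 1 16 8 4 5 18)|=|(0 14 1)(2 11 5 18 9 7 16 8 4 3)|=30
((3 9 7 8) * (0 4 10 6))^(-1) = (0 6 10 4)(3 8 7 9)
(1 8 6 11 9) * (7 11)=(1 8 6 7 11 9)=[0, 8, 2, 3, 4, 5, 7, 11, 6, 1, 10, 9]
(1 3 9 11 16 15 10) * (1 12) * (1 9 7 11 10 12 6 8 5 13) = (1 3 7 11 16 15 12 9 10 6 8 5 13) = [0, 3, 2, 7, 4, 13, 8, 11, 5, 10, 6, 16, 9, 1, 14, 12, 15]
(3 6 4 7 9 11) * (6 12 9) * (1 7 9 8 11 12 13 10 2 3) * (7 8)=[0, 8, 3, 13, 9, 5, 4, 6, 11, 12, 2, 1, 7, 10]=(1 8 11)(2 3 13 10)(4 9 12 7 6)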